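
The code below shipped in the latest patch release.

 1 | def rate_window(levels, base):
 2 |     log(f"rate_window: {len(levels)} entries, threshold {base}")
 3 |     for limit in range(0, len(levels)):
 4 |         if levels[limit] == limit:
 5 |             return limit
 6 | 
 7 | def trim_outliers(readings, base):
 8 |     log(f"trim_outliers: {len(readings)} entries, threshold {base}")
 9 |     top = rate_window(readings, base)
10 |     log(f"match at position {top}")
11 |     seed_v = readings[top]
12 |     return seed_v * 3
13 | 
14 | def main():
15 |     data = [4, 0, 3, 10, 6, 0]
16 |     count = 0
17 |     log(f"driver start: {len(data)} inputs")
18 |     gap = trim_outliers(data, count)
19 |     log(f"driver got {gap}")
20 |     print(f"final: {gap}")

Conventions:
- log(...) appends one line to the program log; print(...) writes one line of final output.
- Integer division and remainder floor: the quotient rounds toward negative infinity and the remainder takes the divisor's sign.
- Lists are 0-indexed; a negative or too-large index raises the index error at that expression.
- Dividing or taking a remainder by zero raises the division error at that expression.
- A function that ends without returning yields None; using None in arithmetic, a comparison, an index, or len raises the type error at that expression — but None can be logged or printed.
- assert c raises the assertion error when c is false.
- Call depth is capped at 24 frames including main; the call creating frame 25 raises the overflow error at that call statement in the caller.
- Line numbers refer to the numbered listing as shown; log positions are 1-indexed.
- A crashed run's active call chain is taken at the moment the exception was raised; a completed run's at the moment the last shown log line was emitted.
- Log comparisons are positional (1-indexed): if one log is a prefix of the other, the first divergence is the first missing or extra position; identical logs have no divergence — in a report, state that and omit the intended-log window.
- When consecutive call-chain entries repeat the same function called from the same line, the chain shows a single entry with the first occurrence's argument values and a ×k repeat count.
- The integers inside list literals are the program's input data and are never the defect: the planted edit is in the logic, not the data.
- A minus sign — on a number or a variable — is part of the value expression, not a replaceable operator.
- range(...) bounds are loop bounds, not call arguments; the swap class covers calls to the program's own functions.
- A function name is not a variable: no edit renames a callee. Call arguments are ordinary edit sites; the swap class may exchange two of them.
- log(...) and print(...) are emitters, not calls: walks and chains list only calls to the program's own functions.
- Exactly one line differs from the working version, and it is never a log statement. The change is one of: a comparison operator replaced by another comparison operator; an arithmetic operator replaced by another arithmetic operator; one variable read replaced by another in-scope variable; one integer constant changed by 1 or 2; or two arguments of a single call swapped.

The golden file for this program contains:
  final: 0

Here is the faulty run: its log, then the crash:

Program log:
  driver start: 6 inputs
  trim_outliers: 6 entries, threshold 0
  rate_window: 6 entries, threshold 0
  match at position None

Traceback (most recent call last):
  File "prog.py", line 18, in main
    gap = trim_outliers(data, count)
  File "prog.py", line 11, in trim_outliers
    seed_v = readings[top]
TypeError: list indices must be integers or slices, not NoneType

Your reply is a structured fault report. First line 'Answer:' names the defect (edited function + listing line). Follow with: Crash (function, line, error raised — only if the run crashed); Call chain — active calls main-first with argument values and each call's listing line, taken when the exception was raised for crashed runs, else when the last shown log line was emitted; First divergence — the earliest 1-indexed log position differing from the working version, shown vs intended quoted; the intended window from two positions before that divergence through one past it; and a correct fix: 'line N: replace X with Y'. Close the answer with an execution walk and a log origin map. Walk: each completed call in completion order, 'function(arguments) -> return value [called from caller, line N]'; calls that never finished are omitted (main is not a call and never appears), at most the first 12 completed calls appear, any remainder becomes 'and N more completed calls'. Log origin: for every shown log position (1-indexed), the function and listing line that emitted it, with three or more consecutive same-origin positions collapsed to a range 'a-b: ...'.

Answer: the defect is in rate_window at line 4.
Key observation: The earliest visible damage is log position 4 — 'match at position None' rather than the intended 'match at position 1'.
Crash: trim_outliers, line 11, TypeError.
Call chain: main -> trim_outliers([4, 0, 3, 10, 6, 0], 0) (called at line 18).
First divergence: at position 4 the run shows 'match at position None' where the working version logs 'match at position 1'.
Intended log window:
  2: trim_outliers: 6 entries, threshold 0
  3: rate_window: 6 entries, threshold 0
  4: match at position 1
  5: driver got 0
Execution walk:
  rate_window([4, 0, 3, 10, 6, 0], 0) -> None  [called from trim_outliers, line 9]
Log line origins:
  1 — main, line 17
  2 — trim_outliers, line 8
  3 — rate_window, line 2
  4 — trim_outliers, line 10
A correct fix: line 4: replace `levels[limit] == limit` with `levels[limit] == base`.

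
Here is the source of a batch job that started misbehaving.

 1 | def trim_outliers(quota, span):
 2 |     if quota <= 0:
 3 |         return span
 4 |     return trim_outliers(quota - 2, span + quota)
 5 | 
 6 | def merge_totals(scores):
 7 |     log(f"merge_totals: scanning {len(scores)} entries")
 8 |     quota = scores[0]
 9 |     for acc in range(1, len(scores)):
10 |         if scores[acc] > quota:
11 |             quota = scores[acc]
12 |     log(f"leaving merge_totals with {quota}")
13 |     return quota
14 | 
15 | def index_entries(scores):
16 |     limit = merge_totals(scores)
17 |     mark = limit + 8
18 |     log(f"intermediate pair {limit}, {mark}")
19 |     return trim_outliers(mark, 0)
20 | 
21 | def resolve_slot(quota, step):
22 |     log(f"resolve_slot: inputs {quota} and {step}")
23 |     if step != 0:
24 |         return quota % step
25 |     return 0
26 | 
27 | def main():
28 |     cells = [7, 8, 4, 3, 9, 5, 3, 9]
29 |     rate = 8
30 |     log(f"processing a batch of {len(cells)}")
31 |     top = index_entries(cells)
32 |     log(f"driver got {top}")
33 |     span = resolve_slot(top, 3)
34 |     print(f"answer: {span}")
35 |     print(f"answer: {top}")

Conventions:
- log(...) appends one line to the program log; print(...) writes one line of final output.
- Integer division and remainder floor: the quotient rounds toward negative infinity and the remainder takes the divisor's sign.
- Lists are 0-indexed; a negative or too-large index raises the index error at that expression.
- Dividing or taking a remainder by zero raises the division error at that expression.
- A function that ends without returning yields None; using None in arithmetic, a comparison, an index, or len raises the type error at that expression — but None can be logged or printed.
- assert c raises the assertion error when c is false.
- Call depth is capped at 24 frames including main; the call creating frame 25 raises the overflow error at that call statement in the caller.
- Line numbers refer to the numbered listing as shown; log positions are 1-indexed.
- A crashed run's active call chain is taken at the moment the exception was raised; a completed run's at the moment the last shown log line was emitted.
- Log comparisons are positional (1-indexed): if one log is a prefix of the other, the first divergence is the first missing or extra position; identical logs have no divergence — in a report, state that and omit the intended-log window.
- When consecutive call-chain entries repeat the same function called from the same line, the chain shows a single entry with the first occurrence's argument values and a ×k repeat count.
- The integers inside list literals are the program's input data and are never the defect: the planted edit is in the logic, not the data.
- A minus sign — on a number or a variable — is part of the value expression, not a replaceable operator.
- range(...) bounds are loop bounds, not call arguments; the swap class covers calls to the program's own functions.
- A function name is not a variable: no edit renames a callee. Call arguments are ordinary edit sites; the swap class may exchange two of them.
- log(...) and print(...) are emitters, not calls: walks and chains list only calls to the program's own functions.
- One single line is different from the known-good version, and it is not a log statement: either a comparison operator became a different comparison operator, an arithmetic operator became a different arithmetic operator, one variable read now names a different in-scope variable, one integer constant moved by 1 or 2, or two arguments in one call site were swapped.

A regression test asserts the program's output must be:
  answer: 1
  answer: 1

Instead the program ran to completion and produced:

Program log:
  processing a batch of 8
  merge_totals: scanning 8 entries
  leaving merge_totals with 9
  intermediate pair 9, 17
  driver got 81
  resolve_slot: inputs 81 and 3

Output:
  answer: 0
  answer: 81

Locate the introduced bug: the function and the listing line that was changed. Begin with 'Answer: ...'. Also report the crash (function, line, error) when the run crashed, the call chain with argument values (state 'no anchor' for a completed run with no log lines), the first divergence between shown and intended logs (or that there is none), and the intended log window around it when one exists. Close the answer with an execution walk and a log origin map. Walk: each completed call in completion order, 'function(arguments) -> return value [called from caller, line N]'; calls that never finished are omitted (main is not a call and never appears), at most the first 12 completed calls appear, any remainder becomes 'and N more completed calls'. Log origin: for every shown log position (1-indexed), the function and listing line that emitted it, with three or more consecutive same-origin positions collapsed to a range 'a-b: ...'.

Answer: the defect is in index_entries at line 17.
Key fact: Position 4 is the first bad log line: 'intermediate pair 9, 17' should read 'intermediate pair 9, 1'.
Call chain: main -> resolve_slot(81, 3) (called at line 33).
First divergence: position 4; shown 'intermediate pair 9, 17' vs intended 'intermediate pair 9, 1'.
Intended log window:
  2: merge_totals: scanning 8 entries
  3: leaving merge_totals with 9
  4: intermediate pair 9, 1
  5: driver got 1
Execution walk:
  merge_totals([7, 8, 4, 3, 9, 5, 3, 9]) -> 9  [called from index_entries, line 16]
  trim_outliers(-1, 81) -> 81  [called from trim_outliers, line 4]
  trim_outliers(1, 80) -> 81  [called from trim_outliers, line 4]
  trim_outliers(3, 77) -> 81  [called from trim_outliers, line 4]
  trim_outliers(5, 72) -> 81  [called from trim_outliers, line 4]
  trim_outliers(7, 65) -> 81  [called from trim_outliers, line 4]
  trim_outliers(9, 56) -> 81  [called from trim_outliers, line 4]
  trim_outliers(11, 45) -> 81  [called from trim_outliers, line 4]
  trim_outliers(13, 32) -> 81  [called from trim_outliers, line 4]
  trim_outliers(15, 17) -> 81  [called from trim_outliers, line 4]
  trim_outliers(17, 0) -> 81  [called from index_entries, line 19]
  index_entries([7, 8, 4, 3, 9, 5, 3, 9]) -> 81  [called from main, line 31]
  ... and 1 more completed call
Log line origins:
  1: emitted by main (line 30)
  2: emitted by merge_totals (line 7)
  3: emitted by merge_totals (line 12)
  4: emitted by index_entries (line 18)
  5: emitted by main (line 32)
  6: emitted by resolve_slot (line 22)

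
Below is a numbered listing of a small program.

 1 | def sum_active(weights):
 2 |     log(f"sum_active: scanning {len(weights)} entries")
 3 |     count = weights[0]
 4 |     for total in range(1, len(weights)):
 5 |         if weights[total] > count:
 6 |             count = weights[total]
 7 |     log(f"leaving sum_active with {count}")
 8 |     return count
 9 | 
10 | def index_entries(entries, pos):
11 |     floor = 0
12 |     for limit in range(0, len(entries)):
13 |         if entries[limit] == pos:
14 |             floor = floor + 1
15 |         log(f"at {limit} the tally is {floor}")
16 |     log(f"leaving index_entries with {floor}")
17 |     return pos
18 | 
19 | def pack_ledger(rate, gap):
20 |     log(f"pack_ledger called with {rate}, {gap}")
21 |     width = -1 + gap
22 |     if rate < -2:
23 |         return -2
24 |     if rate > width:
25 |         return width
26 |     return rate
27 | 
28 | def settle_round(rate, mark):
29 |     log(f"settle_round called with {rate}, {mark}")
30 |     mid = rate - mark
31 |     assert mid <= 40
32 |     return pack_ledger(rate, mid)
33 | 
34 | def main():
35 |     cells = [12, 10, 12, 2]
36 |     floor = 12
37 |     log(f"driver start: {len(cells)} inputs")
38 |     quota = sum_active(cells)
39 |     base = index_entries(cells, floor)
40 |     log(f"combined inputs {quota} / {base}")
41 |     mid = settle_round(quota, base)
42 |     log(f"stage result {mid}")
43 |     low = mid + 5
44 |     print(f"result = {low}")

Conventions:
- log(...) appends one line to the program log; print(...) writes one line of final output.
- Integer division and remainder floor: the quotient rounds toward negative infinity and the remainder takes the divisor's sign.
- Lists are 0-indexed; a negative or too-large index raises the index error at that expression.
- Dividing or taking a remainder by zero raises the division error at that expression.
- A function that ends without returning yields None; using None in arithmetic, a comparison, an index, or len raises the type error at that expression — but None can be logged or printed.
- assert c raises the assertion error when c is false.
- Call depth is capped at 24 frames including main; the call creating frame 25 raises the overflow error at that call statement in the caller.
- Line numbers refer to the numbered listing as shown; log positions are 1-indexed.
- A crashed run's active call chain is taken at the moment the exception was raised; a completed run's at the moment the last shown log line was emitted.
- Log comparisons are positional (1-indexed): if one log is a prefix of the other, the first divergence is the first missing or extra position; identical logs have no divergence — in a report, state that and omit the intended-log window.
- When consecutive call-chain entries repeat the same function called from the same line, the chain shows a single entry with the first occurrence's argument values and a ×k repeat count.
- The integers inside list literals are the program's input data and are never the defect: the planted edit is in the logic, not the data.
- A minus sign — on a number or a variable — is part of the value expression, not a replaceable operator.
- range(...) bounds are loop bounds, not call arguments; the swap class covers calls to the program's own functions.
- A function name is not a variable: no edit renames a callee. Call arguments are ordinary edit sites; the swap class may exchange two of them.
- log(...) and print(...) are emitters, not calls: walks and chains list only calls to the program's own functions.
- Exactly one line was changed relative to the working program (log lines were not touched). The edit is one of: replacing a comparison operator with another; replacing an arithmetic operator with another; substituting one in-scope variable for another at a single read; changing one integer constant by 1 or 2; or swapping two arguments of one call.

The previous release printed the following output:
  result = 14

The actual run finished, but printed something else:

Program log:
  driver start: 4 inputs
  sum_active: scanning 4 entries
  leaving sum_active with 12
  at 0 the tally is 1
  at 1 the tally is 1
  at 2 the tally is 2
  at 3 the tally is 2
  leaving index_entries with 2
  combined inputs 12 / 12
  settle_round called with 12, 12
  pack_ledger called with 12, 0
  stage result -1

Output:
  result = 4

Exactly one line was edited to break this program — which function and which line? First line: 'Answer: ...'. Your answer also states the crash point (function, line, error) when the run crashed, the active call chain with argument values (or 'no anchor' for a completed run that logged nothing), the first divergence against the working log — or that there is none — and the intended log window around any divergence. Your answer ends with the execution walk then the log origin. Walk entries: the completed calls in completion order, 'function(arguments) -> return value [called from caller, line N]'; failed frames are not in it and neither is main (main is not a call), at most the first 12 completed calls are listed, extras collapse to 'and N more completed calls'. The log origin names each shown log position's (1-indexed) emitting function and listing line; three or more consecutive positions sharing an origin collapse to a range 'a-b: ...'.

Answer: the defect is in index_entries at line 17.
The tell: The earliest visible damage is log position 9 — 'combined inputs 12 / 12' rather than the intended 'combined inputs 12 / 2'.
Call chain: main.
First divergence: position 9 — the shown line 'combined inputs 12 / 12' should read 'combined inputs 12 / 2'.
Intended log window:
  7: at 3 the tally is 2
  8: leaving index_entries with 2
  9: combined inputs 12 / 2
  10: settle_round called with 12, 2
Execution walk:
  sum_active([12, 10, 12, 2]) -> 12  [called from main, line 38]
  index_entries([12, 10, 12, 2], 12) -> 12  [called from main, line 39]
  pack_ledger(12, 0) -> -1  [called from settle_round, line 32]
  settle_round(12, 12) -> -1  [called from main, line 41]
Log line origins:
  1: from main, line 37
  2: from sum_active, line 2
  3: from sum_active, line 7
  4-7: from index_entries, line 15
  8: from index_entries, line 16
  9: from main, line 40
  10: from settle_round, line 29
  11: from pack_ledger, line 20
  12: from main, line 42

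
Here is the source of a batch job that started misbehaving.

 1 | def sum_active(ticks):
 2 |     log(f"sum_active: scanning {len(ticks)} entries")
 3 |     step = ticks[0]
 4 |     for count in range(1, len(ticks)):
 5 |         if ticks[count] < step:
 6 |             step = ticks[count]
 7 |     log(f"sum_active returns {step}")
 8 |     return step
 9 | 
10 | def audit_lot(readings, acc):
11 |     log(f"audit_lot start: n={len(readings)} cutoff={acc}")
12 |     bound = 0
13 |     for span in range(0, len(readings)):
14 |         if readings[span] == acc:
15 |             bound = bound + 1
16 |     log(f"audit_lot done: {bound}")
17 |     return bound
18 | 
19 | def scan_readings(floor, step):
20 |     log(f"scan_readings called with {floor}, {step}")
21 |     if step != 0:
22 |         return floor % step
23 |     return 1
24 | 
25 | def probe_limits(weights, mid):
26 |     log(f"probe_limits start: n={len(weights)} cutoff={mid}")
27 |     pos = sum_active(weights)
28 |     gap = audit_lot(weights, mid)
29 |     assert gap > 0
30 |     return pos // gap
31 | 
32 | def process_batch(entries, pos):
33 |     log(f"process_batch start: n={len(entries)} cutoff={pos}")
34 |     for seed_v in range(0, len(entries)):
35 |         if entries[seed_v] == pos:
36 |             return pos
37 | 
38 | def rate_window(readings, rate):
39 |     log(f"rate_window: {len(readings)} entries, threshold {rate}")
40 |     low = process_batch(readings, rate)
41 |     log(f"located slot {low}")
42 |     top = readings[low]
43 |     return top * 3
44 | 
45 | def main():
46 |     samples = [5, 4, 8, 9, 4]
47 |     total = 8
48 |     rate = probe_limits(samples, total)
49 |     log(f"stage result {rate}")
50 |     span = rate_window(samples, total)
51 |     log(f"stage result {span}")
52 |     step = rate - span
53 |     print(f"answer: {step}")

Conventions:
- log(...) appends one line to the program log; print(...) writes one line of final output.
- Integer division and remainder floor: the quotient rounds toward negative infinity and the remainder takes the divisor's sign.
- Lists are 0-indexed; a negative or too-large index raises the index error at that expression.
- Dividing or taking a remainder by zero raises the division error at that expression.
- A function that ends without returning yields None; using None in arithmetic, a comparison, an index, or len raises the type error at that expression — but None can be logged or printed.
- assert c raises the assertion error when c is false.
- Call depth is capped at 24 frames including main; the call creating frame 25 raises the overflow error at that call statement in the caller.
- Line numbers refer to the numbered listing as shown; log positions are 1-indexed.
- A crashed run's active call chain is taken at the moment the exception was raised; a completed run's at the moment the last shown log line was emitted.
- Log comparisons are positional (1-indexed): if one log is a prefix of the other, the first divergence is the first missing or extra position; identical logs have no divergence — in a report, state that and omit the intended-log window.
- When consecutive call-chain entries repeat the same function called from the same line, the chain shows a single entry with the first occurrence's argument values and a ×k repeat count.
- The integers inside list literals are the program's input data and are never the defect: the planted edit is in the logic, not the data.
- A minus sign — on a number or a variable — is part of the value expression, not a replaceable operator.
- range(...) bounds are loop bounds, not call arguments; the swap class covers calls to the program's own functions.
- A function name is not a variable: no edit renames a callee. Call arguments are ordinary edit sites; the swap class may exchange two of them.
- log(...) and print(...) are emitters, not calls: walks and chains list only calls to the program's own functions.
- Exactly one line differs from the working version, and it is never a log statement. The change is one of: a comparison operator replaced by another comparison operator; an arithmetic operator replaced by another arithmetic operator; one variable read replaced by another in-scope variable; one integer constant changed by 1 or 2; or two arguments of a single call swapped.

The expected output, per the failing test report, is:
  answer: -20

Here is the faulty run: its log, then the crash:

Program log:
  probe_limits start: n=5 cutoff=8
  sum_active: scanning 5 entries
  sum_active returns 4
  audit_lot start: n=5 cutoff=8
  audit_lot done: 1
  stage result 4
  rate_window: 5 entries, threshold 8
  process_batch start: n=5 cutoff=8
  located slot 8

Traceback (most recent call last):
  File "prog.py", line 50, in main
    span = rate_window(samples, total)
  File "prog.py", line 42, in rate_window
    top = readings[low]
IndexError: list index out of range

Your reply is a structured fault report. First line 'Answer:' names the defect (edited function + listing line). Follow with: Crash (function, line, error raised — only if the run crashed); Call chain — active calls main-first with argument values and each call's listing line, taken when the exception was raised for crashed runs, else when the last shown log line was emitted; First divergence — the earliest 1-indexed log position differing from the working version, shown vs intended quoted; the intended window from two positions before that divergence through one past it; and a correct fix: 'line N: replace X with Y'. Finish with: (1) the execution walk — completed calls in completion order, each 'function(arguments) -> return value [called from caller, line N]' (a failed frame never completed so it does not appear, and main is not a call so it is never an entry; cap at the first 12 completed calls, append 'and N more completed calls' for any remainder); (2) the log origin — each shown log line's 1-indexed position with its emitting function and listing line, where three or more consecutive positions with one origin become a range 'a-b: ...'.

Answer: the defect is in process_batch at line 36.
Core observation: The earliest visible damage is log position 9 — 'located slot 8' rather than the intended 'located slot 2'.
Crash: rate_window, line 42, IndexError.
Call chain: main -> rate_window([5, 4, 8, 9, 4], 8) (called at line 50).
First divergence: position 9 — shown 'located slot 8', intended 'located slot 2'.
Intended log window:
  7: rate_window: 5 entries, threshold 8
  8: process_batch start: n=5 cutoff=8
  9: located slot 2
  10: stage result 24
Execution walk:
  sum_active([5, 4, 8, 9, 4]) -> 4  [called from probe_limits, line 27]
  audit_lot([5, 4, 8, 9, 4], 8) -> 1  [called from probe_limits, line 28]
  probe_limits([5, 4, 8, 9, 4], 8) -> 4  [called from main, line 48]
  process_batch([5, 4, 8, 9, 4], 8) -> 8  [called from rate_window, line 40]
Log origin:
  1: logged in probe_limits at line 26
  2: logged in sum_active at line 2
  3: logged in sum_active at line 7
  4: logged in audit_lot at line 11
  5: logged in audit_lot at line 16
  6: logged in main at line 49
  7: logged in rate_window at line 39
  8: logged in process_batch at line 33
  9: logged in rate_window at line 41
A correct fix: line 36: replace `pos` with `seed_v`.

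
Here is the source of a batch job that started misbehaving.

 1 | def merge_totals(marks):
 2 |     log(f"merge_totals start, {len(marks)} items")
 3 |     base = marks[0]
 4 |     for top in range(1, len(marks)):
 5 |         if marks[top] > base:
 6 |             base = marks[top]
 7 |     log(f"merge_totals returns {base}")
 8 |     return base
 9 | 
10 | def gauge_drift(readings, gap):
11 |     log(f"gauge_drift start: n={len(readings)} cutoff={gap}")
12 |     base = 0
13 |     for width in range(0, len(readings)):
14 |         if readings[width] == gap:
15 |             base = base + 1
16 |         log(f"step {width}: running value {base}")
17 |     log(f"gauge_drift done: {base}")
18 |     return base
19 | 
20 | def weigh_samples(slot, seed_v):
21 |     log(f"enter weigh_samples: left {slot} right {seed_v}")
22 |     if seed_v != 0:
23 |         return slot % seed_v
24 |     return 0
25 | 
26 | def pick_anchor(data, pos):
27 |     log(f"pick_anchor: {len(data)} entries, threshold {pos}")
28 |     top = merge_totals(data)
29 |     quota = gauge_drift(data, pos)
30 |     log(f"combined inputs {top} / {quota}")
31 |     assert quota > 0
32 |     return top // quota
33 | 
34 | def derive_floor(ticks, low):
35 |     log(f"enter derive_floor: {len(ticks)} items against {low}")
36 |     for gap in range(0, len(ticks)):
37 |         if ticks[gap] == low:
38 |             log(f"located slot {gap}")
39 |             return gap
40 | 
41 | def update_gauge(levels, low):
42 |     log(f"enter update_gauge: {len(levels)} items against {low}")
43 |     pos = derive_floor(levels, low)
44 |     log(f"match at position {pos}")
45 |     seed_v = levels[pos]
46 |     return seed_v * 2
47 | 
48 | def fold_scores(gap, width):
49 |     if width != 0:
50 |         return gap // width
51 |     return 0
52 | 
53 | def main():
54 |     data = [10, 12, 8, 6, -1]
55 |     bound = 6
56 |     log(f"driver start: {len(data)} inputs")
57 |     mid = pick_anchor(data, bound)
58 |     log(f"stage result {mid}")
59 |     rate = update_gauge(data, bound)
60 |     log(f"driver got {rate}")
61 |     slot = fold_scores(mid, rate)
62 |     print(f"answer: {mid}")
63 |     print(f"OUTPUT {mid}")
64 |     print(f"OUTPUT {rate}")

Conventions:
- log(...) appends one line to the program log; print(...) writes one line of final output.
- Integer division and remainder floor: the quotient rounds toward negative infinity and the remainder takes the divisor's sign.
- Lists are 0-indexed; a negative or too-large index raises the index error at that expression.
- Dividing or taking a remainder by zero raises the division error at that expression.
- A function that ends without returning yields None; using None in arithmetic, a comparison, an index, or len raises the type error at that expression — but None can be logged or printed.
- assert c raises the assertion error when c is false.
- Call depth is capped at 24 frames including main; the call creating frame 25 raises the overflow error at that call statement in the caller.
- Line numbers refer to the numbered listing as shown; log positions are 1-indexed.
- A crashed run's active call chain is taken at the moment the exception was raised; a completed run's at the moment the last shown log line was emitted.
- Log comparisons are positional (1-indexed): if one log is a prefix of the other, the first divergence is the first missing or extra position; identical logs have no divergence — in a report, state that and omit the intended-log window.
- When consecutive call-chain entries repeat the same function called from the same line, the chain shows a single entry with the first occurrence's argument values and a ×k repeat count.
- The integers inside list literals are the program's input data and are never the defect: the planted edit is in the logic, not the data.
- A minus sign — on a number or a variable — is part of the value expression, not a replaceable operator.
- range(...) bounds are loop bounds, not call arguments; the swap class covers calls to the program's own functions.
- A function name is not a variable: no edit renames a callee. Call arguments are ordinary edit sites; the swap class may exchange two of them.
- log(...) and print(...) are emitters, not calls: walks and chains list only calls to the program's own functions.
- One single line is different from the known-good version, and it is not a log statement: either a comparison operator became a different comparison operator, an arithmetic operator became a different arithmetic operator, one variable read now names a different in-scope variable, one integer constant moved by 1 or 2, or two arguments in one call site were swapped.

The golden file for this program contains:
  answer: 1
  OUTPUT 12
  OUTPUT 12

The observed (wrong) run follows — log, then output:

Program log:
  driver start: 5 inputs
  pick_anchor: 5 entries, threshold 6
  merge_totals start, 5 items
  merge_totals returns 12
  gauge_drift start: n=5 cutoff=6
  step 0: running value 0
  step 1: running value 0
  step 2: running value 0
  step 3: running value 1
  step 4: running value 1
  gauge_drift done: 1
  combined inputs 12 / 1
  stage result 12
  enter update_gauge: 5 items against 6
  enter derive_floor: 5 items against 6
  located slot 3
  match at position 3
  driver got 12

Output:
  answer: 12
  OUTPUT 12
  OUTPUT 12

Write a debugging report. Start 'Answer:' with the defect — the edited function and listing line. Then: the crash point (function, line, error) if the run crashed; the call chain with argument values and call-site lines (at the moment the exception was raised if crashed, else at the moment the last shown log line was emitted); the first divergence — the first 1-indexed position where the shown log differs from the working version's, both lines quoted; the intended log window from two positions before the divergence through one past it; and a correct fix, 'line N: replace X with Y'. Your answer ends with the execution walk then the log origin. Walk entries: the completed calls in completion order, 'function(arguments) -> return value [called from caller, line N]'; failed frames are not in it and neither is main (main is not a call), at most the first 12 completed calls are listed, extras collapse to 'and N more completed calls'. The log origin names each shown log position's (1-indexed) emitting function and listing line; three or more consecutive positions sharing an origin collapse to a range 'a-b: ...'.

Answer: the defect is in main at line 62.
Key observation: The logs agree in full; only the final output differs.
Call chain: main.
First divergence: none; the two logs match at every position.
Execution walk:
  merge_totals([10, 12, 8, 6, -1]) -> 12  [called from pick_anchor, line 28]
  gauge_drift([10, 12, 8, 6, -1], 6) -> 1  [called from pick_anchor, line 29]
  pick_anchor([10, 12, 8, 6, -1], 6) -> 12  [called from main, line 57]
  derive_floor([10, 12, 8, 6, -1], 6) -> 3  [called from update_gauge, line 43]
  update_gauge([10, 12, 8, 6, -1], 6) -> 12  [called from main, line 59]
  fold_scores(12, 12) -> 1  [called from main, line 61]
Log line origins:
  1 — main, line 56
  2 — pick_anchor, line 27
  3 — merge_totals, line 2
  4 — merge_totals, line 7
  5 — gauge_drift, line 11
  6-10 — gauge_drift, line 16
  11 — gauge_drift, line 17
  12 — pick_anchor, line 30
  13 — main, line 58
  14 — update_gauge, line 42
  15 — derive_floor, line 35
  16 — derive_floor, line 38
  17 — update_gauge, line 44
  18 — main, line 60
A correct fix: line 62: replace `mid` with `slot`.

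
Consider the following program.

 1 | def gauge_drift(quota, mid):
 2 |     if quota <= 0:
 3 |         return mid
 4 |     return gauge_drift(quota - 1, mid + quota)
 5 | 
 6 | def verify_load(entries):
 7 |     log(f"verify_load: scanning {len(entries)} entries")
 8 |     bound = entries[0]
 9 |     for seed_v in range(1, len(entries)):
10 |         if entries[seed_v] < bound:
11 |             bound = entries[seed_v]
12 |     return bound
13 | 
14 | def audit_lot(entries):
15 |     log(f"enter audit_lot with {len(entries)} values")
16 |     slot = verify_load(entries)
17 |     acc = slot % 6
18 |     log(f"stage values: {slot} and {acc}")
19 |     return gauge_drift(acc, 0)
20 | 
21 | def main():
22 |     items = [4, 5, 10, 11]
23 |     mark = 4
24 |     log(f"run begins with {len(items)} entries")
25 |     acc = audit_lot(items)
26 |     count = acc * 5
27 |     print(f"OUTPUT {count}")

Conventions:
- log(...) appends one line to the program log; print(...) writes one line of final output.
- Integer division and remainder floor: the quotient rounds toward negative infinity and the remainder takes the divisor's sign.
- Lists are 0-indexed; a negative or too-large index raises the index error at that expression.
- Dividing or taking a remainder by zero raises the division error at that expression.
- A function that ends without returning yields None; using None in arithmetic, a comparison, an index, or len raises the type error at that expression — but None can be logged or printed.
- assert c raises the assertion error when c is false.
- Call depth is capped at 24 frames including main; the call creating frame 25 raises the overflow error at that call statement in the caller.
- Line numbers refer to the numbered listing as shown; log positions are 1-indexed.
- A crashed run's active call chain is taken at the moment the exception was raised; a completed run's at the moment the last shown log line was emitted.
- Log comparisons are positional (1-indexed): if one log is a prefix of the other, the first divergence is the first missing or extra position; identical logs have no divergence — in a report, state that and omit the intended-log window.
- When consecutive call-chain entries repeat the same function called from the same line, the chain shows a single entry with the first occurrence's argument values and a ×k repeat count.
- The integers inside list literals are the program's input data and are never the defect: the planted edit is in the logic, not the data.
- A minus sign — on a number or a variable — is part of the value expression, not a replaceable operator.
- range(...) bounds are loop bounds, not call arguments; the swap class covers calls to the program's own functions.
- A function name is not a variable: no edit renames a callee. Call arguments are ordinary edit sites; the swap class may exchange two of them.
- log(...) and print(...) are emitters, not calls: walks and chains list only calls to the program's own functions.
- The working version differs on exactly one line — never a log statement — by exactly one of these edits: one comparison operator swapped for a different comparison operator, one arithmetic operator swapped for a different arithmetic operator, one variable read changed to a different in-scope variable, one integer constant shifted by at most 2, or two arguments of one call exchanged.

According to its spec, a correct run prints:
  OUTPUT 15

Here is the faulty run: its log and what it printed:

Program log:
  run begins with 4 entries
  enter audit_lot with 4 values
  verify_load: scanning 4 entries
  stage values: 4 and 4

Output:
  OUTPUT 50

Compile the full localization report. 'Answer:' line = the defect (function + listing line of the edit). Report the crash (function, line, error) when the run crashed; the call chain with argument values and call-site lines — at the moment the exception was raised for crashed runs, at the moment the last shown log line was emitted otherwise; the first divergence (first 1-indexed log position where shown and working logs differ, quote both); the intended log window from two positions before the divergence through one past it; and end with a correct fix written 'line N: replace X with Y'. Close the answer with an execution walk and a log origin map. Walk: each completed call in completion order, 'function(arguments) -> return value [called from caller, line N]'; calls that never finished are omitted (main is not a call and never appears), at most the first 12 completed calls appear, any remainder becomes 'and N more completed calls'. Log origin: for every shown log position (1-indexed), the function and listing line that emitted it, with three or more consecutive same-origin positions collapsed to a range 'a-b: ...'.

Answer: the defect is in main at line 26.
The tell: Log streams are identical — the defect surfaces only in the printed output.
Call chain: main -> audit_lot([4, 5, 10, 11]) (called at line 25).
First divergence: none; the two logs match at every position.
Execution walk:
  verify_load([4, 5, 10, 11]) -> 4  [called from audit_lot, line 16]
  gauge_drift(0, 10) -> 10  [called from gauge_drift, line 4]
  gauge_drift(1, 9) -> 10  [called from gauge_drift, line 4]
  gauge_drift(2, 7) -> 10  [called from gauge_drift, line 4]
  gauge_drift(3, 4) -> 10  [called from gauge_drift, line 4]
  gauge_drift(4, 0) -> 10  [called from audit_lot, line 19]
  audit_lot([4, 5, 10, 11]) -> 10  [called from main, line 25]
Origin of each log line:
  1: emitted by main (line 24)
  2: emitted by audit_lot (line 15)
  3: emitted by verify_load (line 7)
  4: emitted by audit_lot (line 18)
A correct fix: line 26: replace `*` with `+`.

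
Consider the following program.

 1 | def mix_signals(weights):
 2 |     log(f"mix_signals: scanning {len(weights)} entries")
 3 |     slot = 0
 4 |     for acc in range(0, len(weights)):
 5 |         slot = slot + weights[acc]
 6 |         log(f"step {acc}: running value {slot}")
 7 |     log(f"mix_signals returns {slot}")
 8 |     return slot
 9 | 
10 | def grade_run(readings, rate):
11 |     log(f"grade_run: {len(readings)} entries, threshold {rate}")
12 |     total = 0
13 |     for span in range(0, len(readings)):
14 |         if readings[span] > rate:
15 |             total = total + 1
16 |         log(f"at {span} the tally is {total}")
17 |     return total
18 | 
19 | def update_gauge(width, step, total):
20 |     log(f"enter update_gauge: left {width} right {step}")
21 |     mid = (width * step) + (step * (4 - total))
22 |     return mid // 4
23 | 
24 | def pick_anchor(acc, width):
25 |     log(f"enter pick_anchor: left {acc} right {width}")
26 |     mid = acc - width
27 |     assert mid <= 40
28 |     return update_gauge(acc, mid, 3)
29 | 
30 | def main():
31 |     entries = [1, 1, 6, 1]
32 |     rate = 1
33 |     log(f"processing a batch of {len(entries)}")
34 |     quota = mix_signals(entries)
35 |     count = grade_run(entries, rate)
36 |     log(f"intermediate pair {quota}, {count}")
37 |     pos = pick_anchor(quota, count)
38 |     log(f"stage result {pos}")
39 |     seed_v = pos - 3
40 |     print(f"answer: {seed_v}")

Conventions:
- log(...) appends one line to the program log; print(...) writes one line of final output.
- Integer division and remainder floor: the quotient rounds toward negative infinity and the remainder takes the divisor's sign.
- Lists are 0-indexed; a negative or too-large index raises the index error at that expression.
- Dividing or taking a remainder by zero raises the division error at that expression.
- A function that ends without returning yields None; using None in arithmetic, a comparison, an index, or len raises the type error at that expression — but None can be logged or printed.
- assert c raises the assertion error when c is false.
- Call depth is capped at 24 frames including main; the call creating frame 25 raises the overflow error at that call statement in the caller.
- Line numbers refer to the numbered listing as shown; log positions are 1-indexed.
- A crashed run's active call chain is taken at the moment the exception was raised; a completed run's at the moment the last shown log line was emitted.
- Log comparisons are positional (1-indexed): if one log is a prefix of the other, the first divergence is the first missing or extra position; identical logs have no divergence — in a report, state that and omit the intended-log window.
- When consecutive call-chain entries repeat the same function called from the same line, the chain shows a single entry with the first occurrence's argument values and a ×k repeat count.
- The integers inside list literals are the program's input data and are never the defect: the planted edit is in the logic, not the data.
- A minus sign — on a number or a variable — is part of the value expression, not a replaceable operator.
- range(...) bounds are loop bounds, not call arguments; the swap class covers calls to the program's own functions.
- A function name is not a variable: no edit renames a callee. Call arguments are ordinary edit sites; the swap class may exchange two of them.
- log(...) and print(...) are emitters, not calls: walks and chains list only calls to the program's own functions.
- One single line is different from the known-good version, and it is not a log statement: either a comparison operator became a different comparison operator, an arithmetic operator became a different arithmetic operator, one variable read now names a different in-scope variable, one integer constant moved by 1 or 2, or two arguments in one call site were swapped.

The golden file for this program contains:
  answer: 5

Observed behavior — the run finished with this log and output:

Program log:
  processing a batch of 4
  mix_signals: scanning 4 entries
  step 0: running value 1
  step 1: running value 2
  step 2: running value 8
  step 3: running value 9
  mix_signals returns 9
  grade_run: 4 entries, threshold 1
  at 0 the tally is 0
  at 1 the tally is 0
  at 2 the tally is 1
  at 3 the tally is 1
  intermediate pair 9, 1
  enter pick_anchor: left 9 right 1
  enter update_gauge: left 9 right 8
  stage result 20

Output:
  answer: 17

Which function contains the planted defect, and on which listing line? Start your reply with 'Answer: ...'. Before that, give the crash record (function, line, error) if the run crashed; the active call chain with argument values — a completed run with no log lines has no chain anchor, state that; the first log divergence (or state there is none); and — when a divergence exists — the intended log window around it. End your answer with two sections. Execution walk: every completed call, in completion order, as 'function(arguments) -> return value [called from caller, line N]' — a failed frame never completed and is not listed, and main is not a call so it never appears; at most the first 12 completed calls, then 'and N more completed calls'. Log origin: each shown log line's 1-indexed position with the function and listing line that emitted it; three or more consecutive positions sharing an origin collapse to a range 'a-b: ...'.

Answer: the defect is in update_gauge at line 21.
The tell: Position 16 is the first bad log line: 'stage result 20' should read 'stage result 8'.
Call chain: main.
First divergence: position 16 — the shown line 'stage result 20' should read 'stage result 8'.
Intended log window:
  14: enter pick_anchor: left 9 right 1
  15: enter update_gauge: left 9 right 8
  16: stage result 8
Execution walk:
  mix_signals([1, 1, 6, 1]) -> 9  [called from main, line 34]
  grade_run([1, 1, 6, 1], 1) -> 1  [called from main, line 35]
  update_gauge(9, 8, 3) -> 20  [called from pick_anchor, line 28]
  pick_anchor(9, 1) -> 20  [called from main, line 37]
Log line origins:
  1: emitted by main (line 33)
  2: emitted by mix_signals (line 2)
  3-6: emitted by mix_signals (line 6)
  7: emitted by mix_signals (line 7)
  8: emitted by grade_run (line 11)
  9-12: emitted by grade_run (line 16)
  13: emitted by main (line 36)
  14: emitted by pick_anchor (line 25)
  15: emitted by update_gauge (line 20)
  16: emitted by main (line 38)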